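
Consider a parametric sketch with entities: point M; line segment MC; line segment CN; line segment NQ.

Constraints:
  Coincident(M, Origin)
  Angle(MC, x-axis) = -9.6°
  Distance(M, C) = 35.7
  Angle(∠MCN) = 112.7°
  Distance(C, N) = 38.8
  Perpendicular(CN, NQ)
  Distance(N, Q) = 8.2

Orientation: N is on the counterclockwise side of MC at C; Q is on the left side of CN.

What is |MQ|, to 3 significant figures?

58.1

∠MCN = 112.7°, so CN runs at -9.6° + (180° − 112.7°) = 57.7° from the x-axis; with |CN| = 38.8, N = C + 38.8·(cos 57.7°, sin 57.7°) = (55.9, 26.8). CN is perpendicular to NQ; with |NQ| = 8.2 on the left of CN, Q = N + 8.2·(-0.845, 0.534) = (49.0, 31.2). Then |MQ| = |Q − M| = 58.1.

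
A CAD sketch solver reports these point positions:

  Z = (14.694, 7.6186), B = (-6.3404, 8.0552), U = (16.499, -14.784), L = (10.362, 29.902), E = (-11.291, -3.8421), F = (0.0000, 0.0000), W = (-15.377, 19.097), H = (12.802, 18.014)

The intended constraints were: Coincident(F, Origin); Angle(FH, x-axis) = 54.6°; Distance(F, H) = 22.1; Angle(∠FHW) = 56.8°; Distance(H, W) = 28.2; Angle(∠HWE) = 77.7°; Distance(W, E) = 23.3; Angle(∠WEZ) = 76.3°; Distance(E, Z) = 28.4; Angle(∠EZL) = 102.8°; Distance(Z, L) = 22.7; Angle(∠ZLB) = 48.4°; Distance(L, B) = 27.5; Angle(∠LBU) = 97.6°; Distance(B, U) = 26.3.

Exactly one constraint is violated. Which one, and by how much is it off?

Distance(B, U) = 26.3 — off by 6.00.

F = (0.00, 0.00) ✓; FH at 54.60° ✓; |FH| = 22.10 ✓; ∠FHW = 56.80° ✓; |HW| = 28.20 ✓; ∠HWE = 77.70° ✓; |WE| = 23.30 ✓; ∠WEZ = 76.30° ✓; |EZ| = 28.40 ✓; ∠EZL = 102.8° ✓; |ZL| = 22.70 ✓; ∠ZLB = 48.40° ✓; |LB| = 27.50 ✓; ∠LBU = 97.60° ✓; |BU| = 32.30 ✗.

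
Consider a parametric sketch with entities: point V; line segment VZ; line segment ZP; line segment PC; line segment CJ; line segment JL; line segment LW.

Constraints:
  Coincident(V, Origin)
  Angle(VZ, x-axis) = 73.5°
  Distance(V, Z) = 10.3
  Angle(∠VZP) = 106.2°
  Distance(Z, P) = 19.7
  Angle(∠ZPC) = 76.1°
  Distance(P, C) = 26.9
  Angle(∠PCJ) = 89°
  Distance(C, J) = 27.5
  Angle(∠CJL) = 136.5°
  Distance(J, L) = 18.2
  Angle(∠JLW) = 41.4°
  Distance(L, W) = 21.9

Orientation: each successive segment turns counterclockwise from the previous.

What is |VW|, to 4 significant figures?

0.9441

V is at the origin; VZ runs at 73.5° with length 10.3, so Z = (2.925, 9.876). ∠VZP = 106.2° gives ZP at 147.3° from the x-axis; with |ZP| = 19.7, P = (-13.65, 20.52). ∠ZPC = 76.1° gives PC at -108.8° from the x-axis; with |PC| = 26.9, C = (-22.32, -4.946). ∠PCJ = 89.0° gives CJ at -17.80° from the x-axis; with |CJ| = 27.5, J = (3.862, -13.35). ∠CJL = 136.5° gives JL at 25.70° from the x-axis; with |JL| = 18.2, L = (20.26, -5.460). ∠JLW = 41.4° gives LW at 164.3° from the x-axis; with |LW| = 21.9, W = (-0.8211, 0.4658). Then |VW| = |W − V| = 0.9441.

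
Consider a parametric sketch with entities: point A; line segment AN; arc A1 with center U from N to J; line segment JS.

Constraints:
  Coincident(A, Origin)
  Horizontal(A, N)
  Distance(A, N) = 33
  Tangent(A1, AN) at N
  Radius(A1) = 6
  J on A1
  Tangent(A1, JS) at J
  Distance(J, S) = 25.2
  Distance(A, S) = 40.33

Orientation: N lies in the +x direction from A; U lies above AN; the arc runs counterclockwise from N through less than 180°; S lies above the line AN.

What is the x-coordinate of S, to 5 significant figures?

25.902

Checks: |UJ| = 6.000 ✓; ∠(UJ, JS) = 90.00° ✓; |JS| = 25.20 ✓; |AS| = 40.33 ✓.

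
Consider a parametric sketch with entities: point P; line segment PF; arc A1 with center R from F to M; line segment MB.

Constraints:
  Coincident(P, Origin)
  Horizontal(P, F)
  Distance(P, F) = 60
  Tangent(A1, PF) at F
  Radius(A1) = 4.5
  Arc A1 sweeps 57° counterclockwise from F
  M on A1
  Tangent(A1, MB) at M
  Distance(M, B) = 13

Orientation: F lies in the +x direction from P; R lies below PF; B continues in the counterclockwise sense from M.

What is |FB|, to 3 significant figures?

16.9

P is at the origin; PF is horizontal with |PF| = 60.0 and F on the +x side, so F = (60.0, 0.00). Since A1 is tangent to PF there, RF ⟂ PF, so R = F + (0, -4.5) = (60.0, -4.50). On A1, F sits at bearing 90° from R; a 57° counterclockwise sweep puts M at bearing 147°, so M = R + 4.5·(cos 147°, sin 147°) = (56.2, -2.05). A1 meets MB tangentially, so RM is at right angles to MB, so MB runs along (−sin 147°, cos 147°); with |MB| = 13.0, B = (49.1, -13.0). Then |FB| = |B − F| = 16.9.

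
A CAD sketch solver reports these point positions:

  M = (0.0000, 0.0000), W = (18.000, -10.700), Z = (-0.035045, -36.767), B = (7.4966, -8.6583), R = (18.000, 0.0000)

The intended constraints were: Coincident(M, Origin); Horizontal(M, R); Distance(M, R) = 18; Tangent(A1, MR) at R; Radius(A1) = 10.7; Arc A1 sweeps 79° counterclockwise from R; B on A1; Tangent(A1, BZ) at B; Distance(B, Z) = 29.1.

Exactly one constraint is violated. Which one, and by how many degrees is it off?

Tangent(A1, BZ) at B — off by 4.00°.

M = (0.00, 0.00) ✓; M.y = 0.00, R.y = 0.00 ✓; |MR| = 18.00 ✓; ∠(WR, RM) = 90.00° ✓; |WR| = 10.70 ✓; bearing(W→B) − bearing(W→R) = 79.00° ✓; |WB| = 10.70 ✓; ∠(WB, BZ) = 94.00° ✗; |BZ| = 29.10 ✓.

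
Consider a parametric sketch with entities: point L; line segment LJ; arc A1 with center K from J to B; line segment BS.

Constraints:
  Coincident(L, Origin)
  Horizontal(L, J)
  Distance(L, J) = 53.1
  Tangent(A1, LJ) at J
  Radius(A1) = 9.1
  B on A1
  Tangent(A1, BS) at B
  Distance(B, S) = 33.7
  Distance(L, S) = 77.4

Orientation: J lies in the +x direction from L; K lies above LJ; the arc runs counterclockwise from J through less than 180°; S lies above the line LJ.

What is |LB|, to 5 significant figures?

62.719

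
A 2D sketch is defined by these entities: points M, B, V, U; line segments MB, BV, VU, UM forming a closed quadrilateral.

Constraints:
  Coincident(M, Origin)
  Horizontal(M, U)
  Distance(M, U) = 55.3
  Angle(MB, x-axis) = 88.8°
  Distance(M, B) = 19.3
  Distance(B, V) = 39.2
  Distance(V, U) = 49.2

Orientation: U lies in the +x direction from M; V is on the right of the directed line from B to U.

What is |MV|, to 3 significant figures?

21.2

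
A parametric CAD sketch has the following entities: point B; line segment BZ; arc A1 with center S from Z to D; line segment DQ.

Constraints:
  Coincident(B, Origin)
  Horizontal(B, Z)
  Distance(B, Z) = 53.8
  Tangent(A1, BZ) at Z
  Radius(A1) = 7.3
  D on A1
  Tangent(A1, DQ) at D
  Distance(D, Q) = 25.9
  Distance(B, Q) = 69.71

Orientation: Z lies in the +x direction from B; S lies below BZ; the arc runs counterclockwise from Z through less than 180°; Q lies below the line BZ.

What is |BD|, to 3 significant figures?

48.9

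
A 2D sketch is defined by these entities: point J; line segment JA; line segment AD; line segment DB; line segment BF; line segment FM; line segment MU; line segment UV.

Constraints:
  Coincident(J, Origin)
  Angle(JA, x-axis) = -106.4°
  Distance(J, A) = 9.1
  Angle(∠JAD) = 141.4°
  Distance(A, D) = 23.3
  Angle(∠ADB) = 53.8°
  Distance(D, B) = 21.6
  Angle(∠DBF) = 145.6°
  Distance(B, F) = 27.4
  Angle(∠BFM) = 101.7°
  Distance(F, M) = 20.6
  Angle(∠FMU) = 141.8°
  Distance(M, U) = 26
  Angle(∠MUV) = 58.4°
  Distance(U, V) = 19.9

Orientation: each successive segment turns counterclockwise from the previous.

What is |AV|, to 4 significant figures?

8.471

∠FMU = 141.8° gives MU at -150.7° from the x-axis; with |MU| = 26.0, U = (-26.81, 5.925). ∠MUV = 58.4° gives UV at -29.10° from the x-axis; with |UV| = 19.9, V = (-9.424, -3.753). Then |AV| = |V − A| = 8.471.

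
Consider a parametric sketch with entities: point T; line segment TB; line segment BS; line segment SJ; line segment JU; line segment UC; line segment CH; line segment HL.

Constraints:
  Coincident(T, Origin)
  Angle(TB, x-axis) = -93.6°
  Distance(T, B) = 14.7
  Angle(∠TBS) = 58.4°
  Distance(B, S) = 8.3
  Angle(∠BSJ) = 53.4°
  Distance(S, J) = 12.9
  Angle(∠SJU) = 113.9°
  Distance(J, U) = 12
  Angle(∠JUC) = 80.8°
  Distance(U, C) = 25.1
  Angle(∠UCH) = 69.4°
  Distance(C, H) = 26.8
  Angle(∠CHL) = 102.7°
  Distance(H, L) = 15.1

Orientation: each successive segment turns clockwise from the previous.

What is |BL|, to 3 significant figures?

18.8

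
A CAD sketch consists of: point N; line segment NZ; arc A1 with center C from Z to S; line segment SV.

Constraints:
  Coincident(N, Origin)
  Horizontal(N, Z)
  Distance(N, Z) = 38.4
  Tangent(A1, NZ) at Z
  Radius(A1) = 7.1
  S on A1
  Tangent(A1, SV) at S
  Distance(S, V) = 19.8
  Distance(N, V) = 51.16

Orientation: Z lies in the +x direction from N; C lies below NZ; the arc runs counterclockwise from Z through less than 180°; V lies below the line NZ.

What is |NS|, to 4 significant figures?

34.21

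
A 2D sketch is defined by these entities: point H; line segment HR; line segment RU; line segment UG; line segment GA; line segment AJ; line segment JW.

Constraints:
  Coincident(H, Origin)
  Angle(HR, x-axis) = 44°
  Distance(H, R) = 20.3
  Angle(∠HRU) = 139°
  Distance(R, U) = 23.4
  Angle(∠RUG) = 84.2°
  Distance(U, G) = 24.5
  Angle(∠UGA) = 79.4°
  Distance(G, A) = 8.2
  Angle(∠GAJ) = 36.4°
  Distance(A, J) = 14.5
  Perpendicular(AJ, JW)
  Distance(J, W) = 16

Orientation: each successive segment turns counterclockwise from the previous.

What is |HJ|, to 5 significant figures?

42.174

∠UGA = 79.4° gives GA at -78.600° from the x-axis; with |GA| = 8.2, A = (-6.2348, 29.032). ∠GAJ = 36.4° gives AJ at 65.000° from the x-axis; with |AJ| = 14.5, J = (-0.10681, 42.174). Then |HJ| = |J − H| = 42.174.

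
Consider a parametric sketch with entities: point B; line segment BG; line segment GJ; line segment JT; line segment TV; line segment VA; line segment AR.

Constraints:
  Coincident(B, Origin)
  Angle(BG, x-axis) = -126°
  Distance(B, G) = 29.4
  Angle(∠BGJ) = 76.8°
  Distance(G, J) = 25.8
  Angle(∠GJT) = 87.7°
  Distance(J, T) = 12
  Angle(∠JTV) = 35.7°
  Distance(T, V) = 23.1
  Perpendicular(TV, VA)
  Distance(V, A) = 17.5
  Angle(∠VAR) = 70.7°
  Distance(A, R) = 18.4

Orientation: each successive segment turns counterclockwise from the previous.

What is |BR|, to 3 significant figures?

37.3

B is at the origin; BG runs at -126.0° with length 29.4, so G = (-17.3, -23.8). ∠BGJ = 76.8° gives GJ at -22.8° from the x-axis; with |GJ| = 25.8, J = (6.50, -33.8). ∠GJT = 87.7° gives JT at 69.5° from the x-axis; with |JT| = 12.0, T = (10.7, -22.5). ∠JTV = 35.7° gives TV at -146° from the x-axis; with |TV| = 23.1, V = (-8.49, -35.4). The perpendicularity gives VA at right angles to TV, so VA runs at -56.2°; with |VA| = 17.5, A = (1.25, -49.9). ∠VAR = 70.7° gives AR at 53.1° from the x-axis; with |AR| = 18.4, R = (12.3, -35.2). Then |BR| = |R − B| = 37.3.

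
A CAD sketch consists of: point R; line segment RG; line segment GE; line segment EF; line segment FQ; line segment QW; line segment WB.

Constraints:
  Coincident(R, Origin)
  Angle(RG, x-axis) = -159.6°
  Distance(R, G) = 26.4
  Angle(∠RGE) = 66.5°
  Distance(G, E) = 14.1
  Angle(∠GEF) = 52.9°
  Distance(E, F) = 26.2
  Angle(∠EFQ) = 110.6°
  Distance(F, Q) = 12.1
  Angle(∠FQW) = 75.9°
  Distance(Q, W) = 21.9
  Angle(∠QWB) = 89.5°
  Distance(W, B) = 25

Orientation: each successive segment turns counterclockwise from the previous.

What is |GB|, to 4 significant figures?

22.43

R is at the origin; RG runs at -159.6° with length 26.4, so G = (-24.74, -9.202). ∠RGE = 66.5° gives GE at -46.10° from the x-axis; with |GE| = 14.1, E = (-14.97, -19.36). ∠GEF = 52.9° gives EF at 81.00° from the x-axis; with |EF| = 26.2, F = (-10.87, 6.515). ∠EFQ = 110.6° gives FQ at 150.4° from the x-axis; with |FQ| = 12.1, Q = (-21.39, 12.49). ∠FQW = 75.9° gives QW at -105.5° from the x-axis; with |QW| = 21.9, W = (-27.24, -8.611). ∠QWB = 89.5° gives WB at -15.00° from the x-axis; with |WB| = 25.0, B = (-3.094, -15.08). Then |GB| = |B − G| = 22.43.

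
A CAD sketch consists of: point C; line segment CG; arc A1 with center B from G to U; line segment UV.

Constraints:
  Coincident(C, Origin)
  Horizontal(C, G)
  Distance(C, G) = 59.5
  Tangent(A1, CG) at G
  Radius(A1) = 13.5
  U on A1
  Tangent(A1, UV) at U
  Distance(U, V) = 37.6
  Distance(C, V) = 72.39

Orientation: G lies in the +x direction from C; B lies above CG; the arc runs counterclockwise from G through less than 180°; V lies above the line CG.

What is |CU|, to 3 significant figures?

73.8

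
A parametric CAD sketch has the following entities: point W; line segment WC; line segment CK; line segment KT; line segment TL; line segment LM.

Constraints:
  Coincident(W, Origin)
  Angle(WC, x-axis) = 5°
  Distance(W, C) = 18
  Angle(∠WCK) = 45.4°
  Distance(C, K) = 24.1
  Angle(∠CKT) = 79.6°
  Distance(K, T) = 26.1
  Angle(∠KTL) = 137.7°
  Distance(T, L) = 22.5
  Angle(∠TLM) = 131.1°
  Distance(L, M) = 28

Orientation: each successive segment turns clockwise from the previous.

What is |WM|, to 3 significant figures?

43.9

∠KTL = 137.7° gives TL at 87.7° from the x-axis; with |TL| = 22.5, L = (-13.3, 25.5). ∠TLM = 131.1° gives LM at 38.8° from the x-axis; with |LM| = 28.0, M = (8.52, 43.0). Then |WM| = |M − W| = 43.9.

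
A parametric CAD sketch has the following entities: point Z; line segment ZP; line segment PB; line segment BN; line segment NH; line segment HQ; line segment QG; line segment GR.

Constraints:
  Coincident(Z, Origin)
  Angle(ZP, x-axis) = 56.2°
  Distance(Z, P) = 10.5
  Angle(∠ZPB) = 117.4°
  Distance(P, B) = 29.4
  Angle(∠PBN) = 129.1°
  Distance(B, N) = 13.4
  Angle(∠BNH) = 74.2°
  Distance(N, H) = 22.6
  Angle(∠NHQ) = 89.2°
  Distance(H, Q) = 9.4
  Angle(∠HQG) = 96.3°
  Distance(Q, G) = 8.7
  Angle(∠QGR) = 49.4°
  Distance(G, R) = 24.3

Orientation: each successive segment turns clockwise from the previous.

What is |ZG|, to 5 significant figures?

26.110

∠NHQ = 89.2° gives HQ at 106.10° from the x-axis; with |HQ| = 9.4, Q = (18.066, -3.3666). ∠HQG = 96.3° gives QG at 22.400° from the x-axis; with |QG| = 8.7, G = (26.110, -0.051327). Then |ZG| = |G − Z| = 26.110.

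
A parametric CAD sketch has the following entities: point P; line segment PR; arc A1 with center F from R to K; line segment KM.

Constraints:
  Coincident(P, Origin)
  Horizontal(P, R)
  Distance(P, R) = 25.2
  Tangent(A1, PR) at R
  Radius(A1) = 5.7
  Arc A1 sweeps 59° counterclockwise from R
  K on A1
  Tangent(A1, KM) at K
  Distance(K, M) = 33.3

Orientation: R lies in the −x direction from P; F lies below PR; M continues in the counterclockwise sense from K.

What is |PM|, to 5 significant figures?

56.670

On A1, R sits at bearing 90° from F; a 59° counterclockwise sweep puts K at bearing 149°, so K = F + 5.7·(cos 149°, sin 149°) = (-30.086, -2.7643). The tangent condition forces FK to be normal to KM, so KM runs along (−sin 149°, cos 149°); with |KM| = 33.3, M = (-47.237, -31.308). Then |PM| = |M − P| = 56.670.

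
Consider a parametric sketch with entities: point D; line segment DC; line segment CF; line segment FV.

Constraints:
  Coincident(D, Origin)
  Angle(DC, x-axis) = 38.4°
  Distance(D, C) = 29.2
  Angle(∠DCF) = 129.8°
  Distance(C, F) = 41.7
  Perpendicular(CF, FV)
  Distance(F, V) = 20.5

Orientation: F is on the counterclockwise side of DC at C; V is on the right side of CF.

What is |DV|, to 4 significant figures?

74.10

D is at the origin; DC runs at 38.4° with length 29.2, so C = 29.2·(cos 38.4°, sin 38.4°) = (22.88, 18.14). ∠DCF = 129.8°, so CF runs at 38.4° + (180° − 129.8°) = 88.60° from the x-axis; with |CF| = 41.7, F = C + 41.7·(cos 88.60°, sin 88.60°) = (23.90, 59.83). CF ⟂ FV; with |FV| = 20.5 on the right of CF, V = F + 20.5·(0.9997, -0.02443) = (44.40, 59.32). Then |DV| = |V − D| = 74.10.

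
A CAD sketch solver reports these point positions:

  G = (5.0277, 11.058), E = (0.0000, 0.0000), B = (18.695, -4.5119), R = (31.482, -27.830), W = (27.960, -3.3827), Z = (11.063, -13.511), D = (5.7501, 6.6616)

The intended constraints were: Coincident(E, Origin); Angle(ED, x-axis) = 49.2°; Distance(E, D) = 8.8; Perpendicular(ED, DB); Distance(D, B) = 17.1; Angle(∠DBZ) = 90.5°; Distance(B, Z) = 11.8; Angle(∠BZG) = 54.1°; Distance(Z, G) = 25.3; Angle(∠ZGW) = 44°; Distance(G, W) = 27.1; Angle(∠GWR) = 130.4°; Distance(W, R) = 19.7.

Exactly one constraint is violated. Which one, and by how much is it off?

Distance(W, R) = 19.7 — off by 5.00.

E = (0.00, 0.00) ✓; ED at 49.20° ✓; |ED| = 8.800 ✓; ∠(ED, DB) = 90.00° ✓; |DB| = 17.10 ✓; ∠DBZ = 90.50° ✓; |BZ| = 11.80 ✓; ∠BZG = 54.10° ✓; |ZG| = 25.30 ✓; ∠ZGW = 44.00° ✓; |GW| = 27.10 ✓; ∠GWR = 130.4° ✓; |WR| = 24.70 ✗.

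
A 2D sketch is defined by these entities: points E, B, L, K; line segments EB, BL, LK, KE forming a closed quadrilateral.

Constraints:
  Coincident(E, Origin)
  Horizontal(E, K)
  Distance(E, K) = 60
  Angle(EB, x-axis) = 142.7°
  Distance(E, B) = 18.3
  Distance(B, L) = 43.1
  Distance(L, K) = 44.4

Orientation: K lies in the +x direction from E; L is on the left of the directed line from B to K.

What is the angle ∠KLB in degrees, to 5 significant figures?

118.95°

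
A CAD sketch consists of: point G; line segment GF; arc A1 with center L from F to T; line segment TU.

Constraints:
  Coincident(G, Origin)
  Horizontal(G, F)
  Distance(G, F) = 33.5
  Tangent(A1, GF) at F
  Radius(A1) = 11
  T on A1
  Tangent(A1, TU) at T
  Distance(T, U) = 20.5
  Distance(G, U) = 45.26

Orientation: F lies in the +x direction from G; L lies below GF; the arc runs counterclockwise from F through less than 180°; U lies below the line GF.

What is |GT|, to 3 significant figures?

27.4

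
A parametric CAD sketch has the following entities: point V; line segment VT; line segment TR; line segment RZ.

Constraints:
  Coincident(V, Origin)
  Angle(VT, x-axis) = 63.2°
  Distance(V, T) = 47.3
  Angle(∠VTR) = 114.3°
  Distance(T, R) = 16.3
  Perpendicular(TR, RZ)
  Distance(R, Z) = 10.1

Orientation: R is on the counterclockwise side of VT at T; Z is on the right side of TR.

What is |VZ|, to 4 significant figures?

64.11

V is at the origin; VT runs at 63.2° with length 47.3, so T = 47.3·(cos 63.2°, sin 63.2°) = (21.33, 42.22). ∠VTR = 114.3°, so TR runs at 63.2° + (180° − 114.3°) = 128.9° from the x-axis; with |TR| = 16.3, R = T + 16.3·(cos 128.9°, sin 128.9°) = (11.09, 54.90). The perpendicularity gives RZ at right angles to TR; with |RZ| = 10.1 on the right of TR, Z = R + 10.1·(0.7782, 0.6280) = (18.95, 61.25). Then |VZ| = |Z − V| = 64.11.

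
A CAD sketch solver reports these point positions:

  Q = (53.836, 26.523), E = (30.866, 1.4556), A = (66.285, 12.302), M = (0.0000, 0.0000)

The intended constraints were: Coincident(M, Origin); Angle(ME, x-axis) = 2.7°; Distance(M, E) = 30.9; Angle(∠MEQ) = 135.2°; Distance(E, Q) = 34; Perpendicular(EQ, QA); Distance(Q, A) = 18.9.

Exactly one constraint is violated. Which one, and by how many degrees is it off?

Perpendicular(EQ, QA) — off by 6.30°.

M = (0.00, 0.00) ✓; ME at 2.700° ✓; |ME| = 30.90 ✓; ∠MEQ = 135.2° ✓; |EQ| = 34.00 ✓; ∠(EQ, QA) = 96.30° ✗; |QA| = 18.90 ✓.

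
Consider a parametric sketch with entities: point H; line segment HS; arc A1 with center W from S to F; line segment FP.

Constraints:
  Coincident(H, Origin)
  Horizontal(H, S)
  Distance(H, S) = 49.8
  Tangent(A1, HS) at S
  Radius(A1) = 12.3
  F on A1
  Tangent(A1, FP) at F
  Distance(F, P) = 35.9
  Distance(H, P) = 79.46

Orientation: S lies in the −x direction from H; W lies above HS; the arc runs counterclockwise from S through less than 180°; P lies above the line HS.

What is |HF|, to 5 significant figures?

45.192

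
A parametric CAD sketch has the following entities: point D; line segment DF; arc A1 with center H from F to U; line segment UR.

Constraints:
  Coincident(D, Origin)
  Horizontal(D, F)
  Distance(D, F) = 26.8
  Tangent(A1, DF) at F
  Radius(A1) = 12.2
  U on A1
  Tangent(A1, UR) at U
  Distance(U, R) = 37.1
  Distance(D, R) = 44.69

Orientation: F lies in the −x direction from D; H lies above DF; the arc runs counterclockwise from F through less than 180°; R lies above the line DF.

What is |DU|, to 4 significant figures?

17.46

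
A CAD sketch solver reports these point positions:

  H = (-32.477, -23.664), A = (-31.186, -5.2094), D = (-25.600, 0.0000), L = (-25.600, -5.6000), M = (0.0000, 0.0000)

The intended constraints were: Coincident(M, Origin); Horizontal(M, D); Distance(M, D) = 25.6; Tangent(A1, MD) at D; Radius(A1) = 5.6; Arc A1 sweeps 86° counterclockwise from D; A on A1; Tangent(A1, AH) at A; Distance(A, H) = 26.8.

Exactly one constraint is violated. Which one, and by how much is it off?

Distance(A, H) = 26.8 — off by 8.30.

M = (0.00, 0.00) ✓; M.y = 0.00, D.y = 0.00 ✓; |MD| = 25.60 ✓; ∠(LD, DM) = 90.00° ✓; |LD| = 5.600 ✓; bearing(L→A) − bearing(L→D) = 86.00° ✓; |LA| = 5.600 ✓; ∠(LA, AH) = 90.00° ✓; |AH| = 18.50 ✗.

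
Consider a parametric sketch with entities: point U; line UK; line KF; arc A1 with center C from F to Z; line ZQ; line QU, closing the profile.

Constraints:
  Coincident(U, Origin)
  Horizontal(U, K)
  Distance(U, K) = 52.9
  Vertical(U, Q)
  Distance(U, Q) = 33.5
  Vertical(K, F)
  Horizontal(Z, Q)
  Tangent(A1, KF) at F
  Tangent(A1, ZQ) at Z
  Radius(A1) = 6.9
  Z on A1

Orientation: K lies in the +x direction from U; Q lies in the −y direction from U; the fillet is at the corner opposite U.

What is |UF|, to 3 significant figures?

59.2

U is at the origin; U and K share the same y with |UK| = 52.9 and K on the +x side, so K = (52.9, 0.00). U and Q share the same x with |UQ| = 33.5 and Q on the −y side, so Q = (0.00, -33.5). The virtual corner opposite U is at (52.9, -33.5). The tangent condition forces CF to be normal to KF and since A1 is tangent to ZQ there, CZ ⟂ ZQ, with radius 6.9, so the center C sits 6.9 in from both sides at C = (46.0, -26.6). That places the tangent points at F = (52.9, -26.6) on KF and Z = (46.0, -33.5) on ZQ. Then |UF| = |F − U| = 59.2.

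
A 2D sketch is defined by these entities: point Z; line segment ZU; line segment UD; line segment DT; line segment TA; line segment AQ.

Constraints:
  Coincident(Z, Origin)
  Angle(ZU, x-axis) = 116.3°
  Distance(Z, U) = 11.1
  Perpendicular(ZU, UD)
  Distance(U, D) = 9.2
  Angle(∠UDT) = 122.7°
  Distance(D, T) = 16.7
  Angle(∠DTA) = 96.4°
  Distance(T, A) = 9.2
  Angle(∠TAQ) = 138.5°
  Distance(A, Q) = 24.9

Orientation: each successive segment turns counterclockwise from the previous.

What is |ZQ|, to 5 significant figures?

15.805

∠DTA = 96.4° gives TA at -12.800° from the x-axis; with |TA| = 9.2, A = (-6.0559, -12.759). ∠TAQ = 138.5° gives AQ at 28.700° from the x-axis; with |AQ| = 24.9, Q = (15.785, -0.80186). Then |ZQ| = |Q − Z| = 15.805.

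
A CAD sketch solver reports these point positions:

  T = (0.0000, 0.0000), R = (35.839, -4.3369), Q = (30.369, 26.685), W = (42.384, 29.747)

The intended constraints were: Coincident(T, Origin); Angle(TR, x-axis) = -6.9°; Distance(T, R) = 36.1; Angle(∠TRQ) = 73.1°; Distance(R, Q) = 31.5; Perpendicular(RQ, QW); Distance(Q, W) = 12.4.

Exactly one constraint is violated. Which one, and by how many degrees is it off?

Perpendicular(RQ, QW) — off by 4.30°.

T = (0.00, 0.00) ✓; TR at -6.900° ✓; |TR| = 36.10 ✓; ∠TRQ = 73.10° ✓; |RQ| = 31.50 ✓; ∠(RQ, QW) = 85.70° ✗; |QW| = 12.40 ✓.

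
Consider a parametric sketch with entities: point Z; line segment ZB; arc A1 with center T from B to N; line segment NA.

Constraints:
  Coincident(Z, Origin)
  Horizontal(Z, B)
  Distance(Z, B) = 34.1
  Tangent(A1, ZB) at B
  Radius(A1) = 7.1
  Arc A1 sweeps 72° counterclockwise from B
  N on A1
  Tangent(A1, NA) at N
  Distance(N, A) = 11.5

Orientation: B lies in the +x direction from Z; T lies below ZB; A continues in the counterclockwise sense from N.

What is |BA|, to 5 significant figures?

18.900

Z is at the origin; ZB is horizontal with |ZB| = 34.1 and B on the +x side, so B = (34.100, 0.0000). The tangent condition forces TB to be normal to ZB, so T = B + (0, -7.1) = (34.100, -7.1000). On A1, B sits at bearing 90° from T; a 72° counterclockwise sweep puts N at bearing 162°, so N = T + 7.1·(cos 162°, sin 162°) = (27.347, -4.9060). A1 meets NA tangentially, so TN is at right angles to NA, so NA runs along (−sin 162°, cos 162°); with |NA| = 11.5, A = (23.794, -15.843). Then |BA| = |A − B| = 18.900.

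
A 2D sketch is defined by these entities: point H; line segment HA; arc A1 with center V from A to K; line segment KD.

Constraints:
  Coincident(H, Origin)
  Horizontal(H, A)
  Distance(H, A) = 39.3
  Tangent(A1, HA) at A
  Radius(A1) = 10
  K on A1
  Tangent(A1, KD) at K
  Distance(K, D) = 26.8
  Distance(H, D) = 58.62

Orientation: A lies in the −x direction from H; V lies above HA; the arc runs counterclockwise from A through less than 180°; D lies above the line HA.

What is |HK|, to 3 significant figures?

34.3

H is at the origin; HA is horizontal with |HA| = 39.3 and A on the −x side, so A = (-39.3, 0.00). Since A1 is tangent to HA there, VA ⟂ HA, so V = A + (0, 10) = (-39.3, 10.0). Since VK ⟂ KD (tangency), |VD| = √(10.0² + 26.8²) = 28.6 regardless of where K sits on A1. So D lies on both circle(H, 58.62) and circle(V, 28.6); the above-HA intersection is D = (-44.5, 38.1). K is the foot of the tangent from D: K = (-30.7, 15.2).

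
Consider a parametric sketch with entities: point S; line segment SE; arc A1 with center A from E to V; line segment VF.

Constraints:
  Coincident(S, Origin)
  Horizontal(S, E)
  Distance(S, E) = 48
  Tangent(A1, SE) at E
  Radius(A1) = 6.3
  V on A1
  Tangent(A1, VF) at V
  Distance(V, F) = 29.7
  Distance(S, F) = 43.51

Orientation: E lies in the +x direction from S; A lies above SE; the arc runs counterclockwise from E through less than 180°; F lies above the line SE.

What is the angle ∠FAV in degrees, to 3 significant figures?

78.0°

S is at the origin; S and E share the same y with |SE| = 48.0 and E on the +x side, so E = (48.0, 0.00). Since A1 is tangent to SE there, AE ⟂ SE, so A = E + (0, 6.3) = (48.0, 6.30). Since AV ⟂ VF (tangency), |AF| = √(6.3² + 29.7²) = 30.4 regardless of where V sits on A1. So F lies on both circle(S, 43.51) and circle(A, 30.4); the above-SE intersection is F = (30.5, 31.1). V is the foot of the tangent from F: V = (52.3, 10.9).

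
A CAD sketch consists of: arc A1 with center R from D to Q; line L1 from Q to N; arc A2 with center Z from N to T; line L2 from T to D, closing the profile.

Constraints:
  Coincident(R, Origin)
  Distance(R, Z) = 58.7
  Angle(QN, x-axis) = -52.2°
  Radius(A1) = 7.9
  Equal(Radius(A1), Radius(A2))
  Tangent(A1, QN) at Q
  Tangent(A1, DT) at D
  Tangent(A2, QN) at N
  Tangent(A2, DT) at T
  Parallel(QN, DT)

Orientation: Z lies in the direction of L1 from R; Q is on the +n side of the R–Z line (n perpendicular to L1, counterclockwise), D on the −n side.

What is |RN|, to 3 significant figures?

59.2

The slot axis is L1's direction at -52.2°, so u = (cos -52.2°, sin -52.2°) = (0.613, -0.790) and n = (−sin -52.2°, cos -52.2°) = (0.790, 0.613). R is at the origin and Z lies 58.7 along u from R, so Z = 58.7·u = (36.0, -46.4). Tangency of A1 to both parallel lines with radius 7.9 puts Q and D at R ± 7.9·n: Q = (6.24, 4.84), D = (-6.24, -4.84). Equal radii place N and T the same way about Z: N = Z + 7.9·n = (42.2, -41.5), T = Z − 7.9·n = (29.7, -51.2). Then |RN| = |N − R| = 59.2.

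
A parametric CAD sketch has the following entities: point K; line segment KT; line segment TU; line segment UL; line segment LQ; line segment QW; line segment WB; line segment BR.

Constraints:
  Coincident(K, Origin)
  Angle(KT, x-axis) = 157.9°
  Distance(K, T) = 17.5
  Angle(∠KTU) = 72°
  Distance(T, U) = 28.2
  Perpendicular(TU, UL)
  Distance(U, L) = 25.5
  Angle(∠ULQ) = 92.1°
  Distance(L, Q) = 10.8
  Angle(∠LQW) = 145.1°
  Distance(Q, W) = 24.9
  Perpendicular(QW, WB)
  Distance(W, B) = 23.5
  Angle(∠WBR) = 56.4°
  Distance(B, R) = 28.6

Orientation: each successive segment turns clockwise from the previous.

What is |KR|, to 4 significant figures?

15.41

K is at the origin; KT runs at 157.9° with length 17.5, so T = (-16.21, 6.584). ∠KTU = 72.0° gives TU at 49.90° from the x-axis; with |TU| = 28.2, U = (1.950, 28.15). The perpendicularity gives UL at right angles to TU, so UL runs at -40.10°; with |UL| = 25.5, L = (21.46, 11.73). ∠ULQ = 92.1° gives LQ at -128.0° from the x-axis; with |LQ| = 10.8, Q = (14.81, 3.219). ∠LQW = 145.1° gives QW at -162.9° from the x-axis; with |QW| = 24.9, W = (-8.993, -4.103). QW ⟂ WB, so WB runs at 107.1°; with |WB| = 23.5, B = (-15.90, 18.36). ∠WBR = 56.4° gives BR at -16.50° from the x-axis; with |BR| = 28.6, R = (11.52, 10.24). Then |KR| = |R − K| = 15.41.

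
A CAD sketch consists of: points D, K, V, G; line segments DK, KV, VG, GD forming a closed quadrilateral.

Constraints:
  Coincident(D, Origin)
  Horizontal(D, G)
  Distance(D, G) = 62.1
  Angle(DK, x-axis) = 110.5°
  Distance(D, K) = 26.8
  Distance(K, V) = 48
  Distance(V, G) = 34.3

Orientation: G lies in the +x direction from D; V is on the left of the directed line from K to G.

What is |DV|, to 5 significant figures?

46.000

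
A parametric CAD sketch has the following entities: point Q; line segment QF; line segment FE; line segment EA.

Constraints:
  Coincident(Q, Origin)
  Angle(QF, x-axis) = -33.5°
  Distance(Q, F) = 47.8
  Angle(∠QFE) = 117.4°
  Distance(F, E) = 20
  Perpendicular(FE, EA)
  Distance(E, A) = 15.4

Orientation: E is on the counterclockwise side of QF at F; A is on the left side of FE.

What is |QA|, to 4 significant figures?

49.95

Q is at the origin; QF runs at -33.5° with length 47.8, so F = 47.8·(cos -33.5°, sin -33.5°) = (39.86, -26.38). ∠QFE = 117.4°, so FE runs at -33.5° + (180° − 117.4°) = 29.10° from the x-axis; with |FE| = 20.0, E = F + 20.0·(cos 29.10°, sin 29.10°) = (57.34, -16.66). FE ⟂ EA; with |EA| = 15.4 on the left of FE, A = E + 15.4·(-0.4863, 0.8738) = (49.85, -3.200). Then |QA| = |A − Q| = 49.95.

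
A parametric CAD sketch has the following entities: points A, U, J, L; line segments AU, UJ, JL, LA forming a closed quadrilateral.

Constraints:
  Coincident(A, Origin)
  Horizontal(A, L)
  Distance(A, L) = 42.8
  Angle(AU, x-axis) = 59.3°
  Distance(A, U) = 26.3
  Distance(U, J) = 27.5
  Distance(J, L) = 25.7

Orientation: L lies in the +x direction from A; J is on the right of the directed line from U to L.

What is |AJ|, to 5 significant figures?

18.101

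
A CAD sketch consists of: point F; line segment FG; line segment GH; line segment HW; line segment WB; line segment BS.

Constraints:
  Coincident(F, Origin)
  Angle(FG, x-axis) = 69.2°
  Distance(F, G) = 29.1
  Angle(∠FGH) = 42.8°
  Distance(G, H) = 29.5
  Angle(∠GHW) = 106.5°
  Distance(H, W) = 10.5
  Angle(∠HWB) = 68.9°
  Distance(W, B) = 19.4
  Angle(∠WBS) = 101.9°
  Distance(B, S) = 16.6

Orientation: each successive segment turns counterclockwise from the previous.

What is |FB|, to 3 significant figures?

13.9

∠GHW = 106.5° gives HW at -80.1° from the x-axis; with |HW| = 10.5, W = (-14.3, 3.74). ∠HWB = 68.9° gives WB at 31.0° from the x-axis; with |WB| = 19.4, B = (2.34, 13.7). Then |FB| = |B − F| = 13.9.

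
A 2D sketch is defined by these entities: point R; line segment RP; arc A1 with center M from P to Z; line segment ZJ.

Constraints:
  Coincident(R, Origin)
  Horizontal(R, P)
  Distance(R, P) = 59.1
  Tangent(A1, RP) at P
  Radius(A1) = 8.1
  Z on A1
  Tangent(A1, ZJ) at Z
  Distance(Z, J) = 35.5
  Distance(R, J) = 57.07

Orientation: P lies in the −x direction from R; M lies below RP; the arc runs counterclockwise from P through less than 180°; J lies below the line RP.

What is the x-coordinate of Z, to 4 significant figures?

-65.06

R is at the origin; RP is horizontal with |RP| = 59.1 and P on the −x side, so P = (-59.10, 0.000). Since A1 is tangent to RP there, MP ⟂ RP, so M = P + (0, -8.1) = (-59.10, -8.100). Since MZ ⟂ ZJ (tangency), |MJ| = √(8.1² + 35.5²) = 36.41 regardless of where Z sits on A1. So J lies on both circle(R, 57.07) and circle(M, 36.41); the below-RP intersection is J = (-41.00, -39.70). Z is the foot of the tangent from J: Z = (-65.06, -13.59).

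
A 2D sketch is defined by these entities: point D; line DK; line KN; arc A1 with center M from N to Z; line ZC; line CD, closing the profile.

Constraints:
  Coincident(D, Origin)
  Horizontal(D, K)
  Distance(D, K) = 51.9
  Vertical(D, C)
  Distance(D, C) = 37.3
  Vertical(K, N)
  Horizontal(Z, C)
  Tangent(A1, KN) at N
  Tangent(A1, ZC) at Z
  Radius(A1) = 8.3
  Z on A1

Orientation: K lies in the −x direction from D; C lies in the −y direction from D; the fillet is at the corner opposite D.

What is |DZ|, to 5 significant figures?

57.378

D is at the origin; D and K share the same y with |DK| = 51.9 and K on the −x side, so K = (-51.900, 0.0000). D and C share the same x with |DC| = 37.3 and C on the −y side, so C = (0.0000, -37.300). The virtual corner opposite D is at (-51.900, -37.300). The tangent condition forces MN to be normal to KN and A1 meets ZC tangentially, so MZ is at right angles to ZC, with radius 8.3, so the center M sits 8.3 in from both sides at M = (-43.600, -29.000). That places the tangent points at N = (-51.900, -29.000) on KN and Z = (-43.600, -37.300) on ZC. Then |DZ| = |Z − D| = 57.378.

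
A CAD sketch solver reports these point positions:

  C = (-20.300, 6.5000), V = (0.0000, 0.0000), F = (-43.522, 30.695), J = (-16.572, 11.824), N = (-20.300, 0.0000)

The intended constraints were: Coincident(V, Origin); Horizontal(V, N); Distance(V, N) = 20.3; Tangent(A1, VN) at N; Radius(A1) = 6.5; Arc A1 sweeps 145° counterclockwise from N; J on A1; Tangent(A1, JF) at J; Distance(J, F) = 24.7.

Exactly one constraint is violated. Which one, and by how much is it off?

Distance(J, F) = 24.7 — off by 8.20.

V = (0.00, 0.00) ✓; V.y = 0.00, N.y = 0.00 ✓; |VN| = 20.30 ✓; ∠(CN, NV) = 90.00° ✓; |CN| = 6.500 ✓; bearing(C→J) − bearing(C→N) = 145.0° ✓; |CJ| = 6.499 ✓; ∠(CJ, JF) = 90.00° ✓; |JF| = 32.90 ✗.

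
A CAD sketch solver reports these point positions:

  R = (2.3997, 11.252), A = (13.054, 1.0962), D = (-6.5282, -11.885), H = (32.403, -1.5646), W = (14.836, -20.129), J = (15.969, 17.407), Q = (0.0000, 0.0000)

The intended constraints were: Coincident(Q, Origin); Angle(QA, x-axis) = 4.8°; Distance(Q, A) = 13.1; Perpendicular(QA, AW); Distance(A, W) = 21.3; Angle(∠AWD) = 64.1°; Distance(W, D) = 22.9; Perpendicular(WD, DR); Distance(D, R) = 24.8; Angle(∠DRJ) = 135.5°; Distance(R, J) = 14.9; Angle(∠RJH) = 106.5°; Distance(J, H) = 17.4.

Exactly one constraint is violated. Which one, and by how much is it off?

Distance(J, H) = 17.4 — off by 7.70.

Q = (0.00, 0.00) ✓; QA at 4.800° ✓; |QA| = 13.10 ✓; ∠(QA, AW) = 90.00° ✓; |AW| = 21.30 ✓; ∠AWD = 64.10° ✓; |WD| = 22.90 ✓; ∠(WD, DR) = 90.00° ✓; |DR| = 24.80 ✓; ∠DRJ = 135.5° ✓; |RJ| = 14.90 ✓; ∠RJH = 106.5° ✓; |JH| = 25.10 ✗.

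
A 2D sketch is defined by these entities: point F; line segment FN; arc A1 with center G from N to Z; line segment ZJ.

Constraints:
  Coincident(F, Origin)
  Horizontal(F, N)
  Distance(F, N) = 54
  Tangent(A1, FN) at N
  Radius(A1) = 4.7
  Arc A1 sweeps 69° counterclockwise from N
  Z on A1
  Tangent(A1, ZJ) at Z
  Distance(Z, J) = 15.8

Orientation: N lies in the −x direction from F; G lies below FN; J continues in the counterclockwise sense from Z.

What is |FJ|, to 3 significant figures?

66.5

F is at the origin; F and N share the same y with |FN| = 54.0 and N on the −x side, so N = (-54.0, 0.00). Since A1 is tangent to FN there, GN ⟂ FN, so G = N + (0, -4.7) = (-54.0, -4.70). On A1, N sits at bearing 90° from G; a 69° counterclockwise sweep puts Z at bearing 159°, so Z = G + 4.7·(cos 159°, sin 159°) = (-58.4, -3.02). A1 meets ZJ tangentially, so GZ is at right angles to ZJ, so ZJ runs along (−sin 159°, cos 159°); with |ZJ| = 15.8, J = (-64.1, -17.8). Then |FJ| = |J − F| = 66.5.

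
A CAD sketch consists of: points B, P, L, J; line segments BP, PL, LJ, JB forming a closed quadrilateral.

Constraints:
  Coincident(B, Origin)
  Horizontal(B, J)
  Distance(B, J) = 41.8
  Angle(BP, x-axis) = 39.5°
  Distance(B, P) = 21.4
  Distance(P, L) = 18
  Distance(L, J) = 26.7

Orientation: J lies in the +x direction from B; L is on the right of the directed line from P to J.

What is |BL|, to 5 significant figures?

16.060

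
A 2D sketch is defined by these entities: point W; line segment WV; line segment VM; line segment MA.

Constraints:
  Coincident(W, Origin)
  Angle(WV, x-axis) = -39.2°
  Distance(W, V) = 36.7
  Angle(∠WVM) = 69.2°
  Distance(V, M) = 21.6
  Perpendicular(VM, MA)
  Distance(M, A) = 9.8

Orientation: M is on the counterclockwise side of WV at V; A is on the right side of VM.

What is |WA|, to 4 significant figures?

44.93

W is at the origin; WV runs at -39.2° with length 36.7, so V = 36.7·(cos -39.2°, sin -39.2°) = (28.44, -23.20). ∠WVM = 69.2°, so VM runs at -39.2° + (180° − 69.2°) = 71.60° from the x-axis; with |VM| = 21.6, M = V + 21.6·(cos 71.60°, sin 71.60°) = (35.26, -2.700). VM is perpendicular to MA; with |MA| = 9.8 on the right of VM, A = M + 9.8·(0.9489, -0.3156) = (44.56, -5.793). Then |WA| = |A − W| = 44.93.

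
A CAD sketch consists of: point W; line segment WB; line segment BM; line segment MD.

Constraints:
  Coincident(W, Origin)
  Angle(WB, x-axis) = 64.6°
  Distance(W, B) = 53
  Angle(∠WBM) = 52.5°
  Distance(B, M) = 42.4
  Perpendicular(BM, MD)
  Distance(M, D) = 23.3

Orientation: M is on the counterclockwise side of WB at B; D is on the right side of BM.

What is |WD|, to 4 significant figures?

66.13

W is at the origin; WB runs at 64.6° with length 53.0, so B = 53.0·(cos 64.6°, sin 64.6°) = (22.73, 47.88). ∠WBM = 52.5°, so BM runs at 64.6° + (180° − 52.5°) = 192.1° from the x-axis; with |BM| = 42.4, M = B + 42.4·(cos 192.1°, sin 192.1°) = (-18.72, 38.99). The perpendicularity gives MD at right angles to BM; with |MD| = 23.3 on the right of BM, D = M + 23.3·(-0.2096, 0.9778) = (-23.61, 61.77). Then |WD| = |D − W| = 66.13.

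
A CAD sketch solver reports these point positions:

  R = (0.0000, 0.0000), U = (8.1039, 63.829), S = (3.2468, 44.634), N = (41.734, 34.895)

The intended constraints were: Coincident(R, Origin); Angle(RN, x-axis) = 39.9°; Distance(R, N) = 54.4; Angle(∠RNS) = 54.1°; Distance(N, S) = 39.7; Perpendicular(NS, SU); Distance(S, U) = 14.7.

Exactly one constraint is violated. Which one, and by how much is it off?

Distance(S, U) = 14.7 — off by 5.10.

R = (0.00, 0.00) ✓; RN at 39.90° ✓; |RN| = 54.40 ✓; ∠RNS = 54.10° ✓; |NS| = 39.70 ✓; ∠(NS, SU) = 90.00° ✓; |SU| = 19.80 ✗.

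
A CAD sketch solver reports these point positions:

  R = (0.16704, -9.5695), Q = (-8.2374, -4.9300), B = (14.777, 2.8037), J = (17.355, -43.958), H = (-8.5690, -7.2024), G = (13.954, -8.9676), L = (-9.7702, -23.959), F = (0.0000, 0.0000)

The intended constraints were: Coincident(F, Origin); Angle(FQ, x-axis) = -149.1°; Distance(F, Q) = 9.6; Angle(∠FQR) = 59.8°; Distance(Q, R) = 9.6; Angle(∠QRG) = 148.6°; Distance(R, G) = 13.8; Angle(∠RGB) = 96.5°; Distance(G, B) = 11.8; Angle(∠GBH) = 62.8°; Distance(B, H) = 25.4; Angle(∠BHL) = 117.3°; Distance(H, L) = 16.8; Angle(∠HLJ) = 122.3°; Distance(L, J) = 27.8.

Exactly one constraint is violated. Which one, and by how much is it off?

Distance(L, J) = 27.8 — off by 5.90.

F = (0.00, 0.00) ✓; FQ at -149.1° ✓; |FQ| = 9.600 ✓; ∠FQR = 59.80° ✓; |QR| = 9.600 ✓; ∠QRG = 148.6° ✓; |RG| = 13.80 ✓; ∠RGB = 96.50° ✓; |GB| = 11.80 ✓; ∠GBH = 62.80° ✓; |BH| = 25.40 ✓; ∠BHL = 117.3° ✓; |HL| = 16.80 ✓; ∠HLJ = 122.3° ✓; |LJ| = 33.70 ✗.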